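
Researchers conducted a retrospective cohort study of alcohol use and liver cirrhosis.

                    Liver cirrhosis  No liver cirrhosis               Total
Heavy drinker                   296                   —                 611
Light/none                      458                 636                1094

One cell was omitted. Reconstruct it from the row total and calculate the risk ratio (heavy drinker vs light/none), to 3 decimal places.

1.157

The missing cell is in the exposed row: 611 − 296 = 315.
So a = 296, b = 315, c = 458, d = 636.
RR = [a/(a+b)] / [c/(c+d)] = (296/611) / (458/1094) = 0.48445/0.41865 = 1.15718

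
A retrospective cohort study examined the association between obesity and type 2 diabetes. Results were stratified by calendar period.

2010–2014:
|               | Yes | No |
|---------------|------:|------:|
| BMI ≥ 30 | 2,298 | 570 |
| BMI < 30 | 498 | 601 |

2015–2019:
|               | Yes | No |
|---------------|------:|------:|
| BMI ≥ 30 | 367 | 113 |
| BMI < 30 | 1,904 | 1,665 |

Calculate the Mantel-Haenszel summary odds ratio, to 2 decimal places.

4.00

OR_MH = Σ(aᵢdᵢ/nᵢ) / Σ(bᵢcᵢ/nᵢ), where nᵢ is the stratum total.
Stratum 1 (2010–2014): n = 3967; a·d/n = 2298·601/3967 = 348.1467; b·c/n = 570·498/3967 = 71.5553
Stratum 2 (2015–2019): n = 4049; a·d/n = 367·1665/4049 = 150.9150; b·c/n = 113·1904/4049 = 53.1371
OR_MH = (348.1467 + 150.9150) / (71.5553 + 53.1371) = 499.0618 / 124.6924 = 4.00234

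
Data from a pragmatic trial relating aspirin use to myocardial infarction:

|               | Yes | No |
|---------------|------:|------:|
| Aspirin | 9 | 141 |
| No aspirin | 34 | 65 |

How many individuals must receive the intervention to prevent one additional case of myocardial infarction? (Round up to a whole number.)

Risk in treated group = 9/150 = 0.06000; risk in control = 34/99 = 0.34343.
Absolute risk reduction = 0.34343 − 0.06000 = 0.28343
NNT = 1 / ARR = 1 / 0.28343 = 3.528 → round up → 4

4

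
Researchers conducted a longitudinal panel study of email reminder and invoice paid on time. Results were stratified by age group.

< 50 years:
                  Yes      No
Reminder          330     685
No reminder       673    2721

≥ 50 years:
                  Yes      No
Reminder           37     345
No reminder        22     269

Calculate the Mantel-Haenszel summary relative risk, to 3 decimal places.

RR_MH = Σ(aᵢ·n₀ᵢ/nᵢ) / Σ(cᵢ·n₁ᵢ/nᵢ), with n₁ᵢ = aᵢ+bᵢ (exposed), n₀ᵢ = cᵢ+dᵢ (unexposed), nᵢ = n₁ᵢ+n₀ᵢ.
Stratum 1 (< 50 years): n₁ = 1015, n₀ = 3394, n = 4409; a·n₀/n = 330·3394/4409 = 254.0304; c·n₁/n = 673·1015/4409 = 154.9320
Stratum 2 (≥ 50 years): n₁ = 382, n₀ = 291, n = 673; a·n₀/n = 37·291/673 = 15.9985; c·n₁/n = 22·382/673 = 12.4874
RR_MH = (254.0304 + 15.9985) / (154.9320 + 12.4874) = 270.0289 / 167.4193 = 1.61289

1.613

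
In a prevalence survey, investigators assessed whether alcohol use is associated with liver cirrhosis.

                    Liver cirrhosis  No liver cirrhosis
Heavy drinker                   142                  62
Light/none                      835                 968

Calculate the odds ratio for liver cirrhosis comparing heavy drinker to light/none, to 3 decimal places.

Cells: a = 142, b = 62, c = 835, d = 968.
OR = (a·d)/(b·c) = (142 × 968) / (62 × 835) = 137456 / 51770 = 2.65513
The odds of liver cirrhosis are about 2.66 times as high in the heavy drinker group.

2.655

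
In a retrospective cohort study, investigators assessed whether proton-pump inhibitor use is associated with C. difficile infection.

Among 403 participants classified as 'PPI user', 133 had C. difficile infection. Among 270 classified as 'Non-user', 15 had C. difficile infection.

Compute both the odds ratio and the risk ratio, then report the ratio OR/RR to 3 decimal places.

From the description: a = 133, b = 270, c = 15, d = 255.
OR = (133·255)/(270·15) = 33915/4050 = 8.37407
Risk in exposed = 133/403 = 0.33002; risk in unexposed = 15/270 = 0.05556; RR = 5.94045
OR/RR = 8.37407 / 5.94045 = 1.40967
The outcome is not rare, so the OR lies further from 1 than the RR.

1.410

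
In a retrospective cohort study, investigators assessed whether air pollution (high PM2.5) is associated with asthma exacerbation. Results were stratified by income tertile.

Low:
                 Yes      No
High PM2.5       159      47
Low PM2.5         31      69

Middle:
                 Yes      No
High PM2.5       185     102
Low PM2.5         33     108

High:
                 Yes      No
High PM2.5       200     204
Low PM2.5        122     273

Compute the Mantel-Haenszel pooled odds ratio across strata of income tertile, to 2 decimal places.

3.45

OR_MH = Σ(aᵢdᵢ/nᵢ) / Σ(bᵢcᵢ/nᵢ), where nᵢ is the stratum total.
Stratum 1 (Low): n = 306; a·d/n = 159·69/306 = 35.8529; b·c/n = 47·31/306 = 4.7614
Stratum 2 (Middle): n = 428; a·d/n = 185·108/428 = 46.6822; b·c/n = 102·33/428 = 7.8645
Stratum 3 (High): n = 799; a·d/n = 200·273/799 = 68.3354; b·c/n = 204·122/799 = 31.1489
OR_MH = (35.8529 + 46.6822 + 68.3354) / (4.7614 + 7.8645 + 31.1489) = 150.8706 / 43.7749 = 3.44651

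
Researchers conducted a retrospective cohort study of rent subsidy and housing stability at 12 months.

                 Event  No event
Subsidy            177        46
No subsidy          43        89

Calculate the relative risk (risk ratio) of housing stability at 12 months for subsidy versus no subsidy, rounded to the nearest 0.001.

Cells: a = 177, b = 46, c = 43, d = 89.
Risk in exposed = 177/223 = 0.79372; risk in unexposed = 43/132 = 0.32576.
RR = 0.79372 / 0.32576 = 2.43654
The risk among the exposed is 2.44 times that among the unexposed.

2.437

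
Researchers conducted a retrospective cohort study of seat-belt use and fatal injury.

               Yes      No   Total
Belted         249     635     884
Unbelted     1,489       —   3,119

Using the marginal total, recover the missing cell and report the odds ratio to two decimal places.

0.43

The missing cell is in the unexposed row: 3119 − 1489 = 1630.
So a = 249, b = 635, c = 1489, d = 1630.
OR = (a·d)/(b·c) = (249 × 1630) / (635 × 1489) = 405870 / 945515 = 0.42926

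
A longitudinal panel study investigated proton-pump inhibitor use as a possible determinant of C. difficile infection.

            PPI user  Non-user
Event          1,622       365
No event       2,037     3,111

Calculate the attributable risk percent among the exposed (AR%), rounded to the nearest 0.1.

76.3

Reading the table with exposure as columns: a = 1622 (PPI user, case), b = 2037 (PPI user, non-case), c = 365 (Non-user, case), d = 3111.
Risk in exposed = 1622/3659 = 0.44329; risk in unexposed = 365/3476 = 0.10501.
RR = 0.44329/0.10501 = 4.22158
AR% = (RR − 1)/RR × 100 = (4.22158 − 1)/4.22158 × 100 = 76.3122%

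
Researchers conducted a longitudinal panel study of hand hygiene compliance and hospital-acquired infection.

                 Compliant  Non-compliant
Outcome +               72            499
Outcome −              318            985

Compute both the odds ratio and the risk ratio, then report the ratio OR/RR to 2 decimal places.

0.81

Reading the table with exposure as columns: a = 72 (Compliant, case), b = 318 (Compliant, non-case), c = 499 (Non-compliant, case), d = 985.
OR = (72·985)/(318·499) = 70920/158682 = 0.44693
Risk in exposed = 72/390 = 0.18462; risk in unexposed = 499/1484 = 0.33625; RR = 0.54904
OR/RR = 0.44693 / 0.54904 = 0.81403
The outcome is not rare, so the OR lies further from 1 than the RR.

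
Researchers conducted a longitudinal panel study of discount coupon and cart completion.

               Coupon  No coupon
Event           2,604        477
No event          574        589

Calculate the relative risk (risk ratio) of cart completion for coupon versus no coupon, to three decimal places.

Reading the table with exposure as columns: a = 2604 (Coupon, case), b = 574 (Coupon, non-case), c = 477 (No coupon, case), d = 589.
Risk in exposed = 2604/3178 = 0.81938; risk in unexposed = 477/1066 = 0.44747.
RR = 0.81938 / 0.44747 = 1.83116
The risk among the exposed is 1.83 times that among the unexposed.

1.831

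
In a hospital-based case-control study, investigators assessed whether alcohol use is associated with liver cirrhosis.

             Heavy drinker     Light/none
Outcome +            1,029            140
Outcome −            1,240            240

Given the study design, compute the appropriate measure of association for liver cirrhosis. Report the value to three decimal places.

Reading the table with exposure as columns: a = 1029 (Heavy drinker, case), b = 1240 (Heavy drinker, non-case), c = 140 (Light/none, case), d = 240.
This is a hospital-based case-control study: participants were sampled on outcome status, so risks in the source population cannot be estimated directly — relative risk is not valid here. The odds ratio is the appropriate measure.
OR = (a·d)/(b·c) = (1029 × 240) / (1240 × 140) = 246960 / 173600 = 1.42258

1.423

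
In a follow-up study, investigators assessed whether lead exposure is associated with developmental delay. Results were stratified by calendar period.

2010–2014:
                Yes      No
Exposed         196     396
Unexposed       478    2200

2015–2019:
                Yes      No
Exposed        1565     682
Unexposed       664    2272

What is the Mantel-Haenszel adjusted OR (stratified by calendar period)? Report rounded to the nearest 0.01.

5.63

OR_MH = Σ(aᵢdᵢ/nᵢ) / Σ(bᵢcᵢ/nᵢ), where nᵢ is the stratum total.
Stratum 1 (2010–2014): n = 3270; a·d/n = 196·2200/3270 = 131.8654; b·c/n = 396·478/3270 = 57.8862
Stratum 2 (2015–2019): n = 5183; a·d/n = 1565·2272/5183 = 686.0274; b·c/n = 682·664/5183 = 87.3718
OR_MH = (131.8654 + 686.0274) / (57.8862 + 87.3718) = 817.8928 / 145.2580 = 5.63062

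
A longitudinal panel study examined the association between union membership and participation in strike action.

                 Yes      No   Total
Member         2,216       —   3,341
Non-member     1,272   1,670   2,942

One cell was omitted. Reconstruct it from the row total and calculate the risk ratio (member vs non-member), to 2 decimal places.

1.53

The missing cell is in the exposed row: 3341 − 2216 = 1125.
So a = 2216, b = 1125, c = 1272, d = 1670.
RR = [a/(a+b)] / [c/(c+d)] = (2216/3341) / (1272/2942) = 0.66327/0.43236 = 1.53408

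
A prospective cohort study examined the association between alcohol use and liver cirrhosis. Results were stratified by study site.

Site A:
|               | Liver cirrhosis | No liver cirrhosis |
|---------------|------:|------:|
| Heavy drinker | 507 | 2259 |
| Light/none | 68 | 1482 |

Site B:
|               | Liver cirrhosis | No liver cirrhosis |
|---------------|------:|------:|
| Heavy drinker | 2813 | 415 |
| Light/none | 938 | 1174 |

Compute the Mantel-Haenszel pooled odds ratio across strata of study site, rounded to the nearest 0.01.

OR_MH = Σ(aᵢdᵢ/nᵢ) / Σ(bᵢcᵢ/nᵢ), where nᵢ is the stratum total.
Stratum 1 (Site A): n = 4316; a·d/n = 507·1482/4316 = 174.0904; b·c/n = 2259·68/4316 = 35.5913
Stratum 2 (Site B): n = 5340; a·d/n = 2813·1174/5340 = 618.4386; b·c/n = 415·938/5340 = 72.8970
OR_MH = (174.0904 + 618.4386) / (35.5913 + 72.8970) = 792.5289 / 108.4883 = 7.30520

7.31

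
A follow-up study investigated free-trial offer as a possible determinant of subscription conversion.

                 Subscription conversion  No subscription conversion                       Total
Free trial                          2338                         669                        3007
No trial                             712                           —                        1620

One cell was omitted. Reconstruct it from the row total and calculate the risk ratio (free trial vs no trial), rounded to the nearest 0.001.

1.769

The missing cell is in the unexposed row: 1620 − 712 = 908.
So a = 2338, b = 669, c = 712, d = 908.
RR = [a/(a+b)] / [c/(c+d)] = (2338/3007) / (712/1620) = 0.77752/0.43951 = 1.76907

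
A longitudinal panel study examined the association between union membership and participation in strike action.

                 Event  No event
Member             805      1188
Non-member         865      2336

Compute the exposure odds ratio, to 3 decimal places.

1.830

Cells: a = 805, b = 1188, c = 865, d = 2336.
OR = (a·d)/(b·c) = (805 × 2336) / (1188 × 865) = 1880480 / 1027620 = 1.82994
The odds of participation in strike action are about 1.83 times as high in the member group.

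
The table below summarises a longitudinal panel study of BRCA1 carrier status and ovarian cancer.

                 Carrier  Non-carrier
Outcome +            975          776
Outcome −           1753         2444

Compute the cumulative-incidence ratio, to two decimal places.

1.48

Reading the table with exposure as columns: a = 975 (Carrier, case), b = 1753 (Carrier, non-case), c = 776 (Non-carrier, case), d = 2444.
Risk in exposed = 975/2728 = 0.35740; risk in unexposed = 776/3220 = 0.24099.
RR = 0.35740 / 0.24099 = 1.48305
The risk among the exposed is 1.48 times that among the unexposed.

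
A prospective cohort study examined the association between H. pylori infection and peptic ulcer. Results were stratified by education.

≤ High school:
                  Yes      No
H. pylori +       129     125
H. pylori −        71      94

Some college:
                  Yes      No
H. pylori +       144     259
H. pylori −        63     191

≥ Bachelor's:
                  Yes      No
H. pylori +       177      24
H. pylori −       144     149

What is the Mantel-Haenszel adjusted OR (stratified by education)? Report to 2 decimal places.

OR_MH = Σ(aᵢdᵢ/nᵢ) / Σ(bᵢcᵢ/nᵢ), where nᵢ is the stratum total.
Stratum 1 (≤ High school): n = 419; a·d/n = 129·94/419 = 28.9403; b·c/n = 125·71/419 = 21.1814
Stratum 2 (Some college): n = 657; a·d/n = 144·191/657 = 41.8630; b·c/n = 259·63/657 = 24.8356
Stratum 3 (≥ Bachelor's): n = 494; a·d/n = 177·149/494 = 53.3866; b·c/n = 24·144/494 = 6.9960
OR_MH = (28.9403 + 41.8630 + 53.3866) / (21.1814 + 24.8356 + 6.9960) = 124.1900 / 53.0130 = 2.34263

2.34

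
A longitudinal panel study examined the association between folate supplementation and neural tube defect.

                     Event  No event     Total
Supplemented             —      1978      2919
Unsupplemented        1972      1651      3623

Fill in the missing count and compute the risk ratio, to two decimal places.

0.59

The missing cell is in the exposed row: 2919 − 1978 = 941.
So a = 941, b = 1978, c = 1972, d = 1651.
RR = [a/(a+b)] / [c/(c+d)] = (941/2919) / (1972/3623) = 0.32237/0.54430 = 0.59227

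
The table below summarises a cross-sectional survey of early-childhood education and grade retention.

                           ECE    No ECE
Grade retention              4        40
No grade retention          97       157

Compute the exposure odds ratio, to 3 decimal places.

0.162

Reading the table with exposure as columns: a = 4 (ECE, case), b = 97 (ECE, non-case), c = 40 (No ECE, case), d = 157.
OR = (a·d)/(b·c) = (4 × 157) / (97 × 40) = 628 / 3880 = 0.16186
Exposure is associated with lower odds of grade retention (OR = 0.16 < 1).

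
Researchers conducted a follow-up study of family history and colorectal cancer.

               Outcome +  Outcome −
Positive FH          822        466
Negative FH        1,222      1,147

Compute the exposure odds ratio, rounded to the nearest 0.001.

1.656

Cells: a = 822, b = 466, c = 1222, d = 1147.
OR = (a·d)/(b·c) = (822 × 1147) / (466 × 1222) = 942834 / 569452 = 1.65569
The odds of colorectal cancer are about 1.66 times as high in the positive fh group.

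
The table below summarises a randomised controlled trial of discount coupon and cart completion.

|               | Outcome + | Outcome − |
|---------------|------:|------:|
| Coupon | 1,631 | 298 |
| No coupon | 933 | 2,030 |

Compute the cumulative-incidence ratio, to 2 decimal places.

Cells: a = 1631, b = 298, c = 933, d = 2030.
Risk in exposed = 1631/1929 = 0.84552; risk in unexposed = 933/2963 = 0.31488.
RR = 0.84552 / 0.31488 = 2.68517
The risk among the exposed is 2.69 times that among the unexposed.

2.69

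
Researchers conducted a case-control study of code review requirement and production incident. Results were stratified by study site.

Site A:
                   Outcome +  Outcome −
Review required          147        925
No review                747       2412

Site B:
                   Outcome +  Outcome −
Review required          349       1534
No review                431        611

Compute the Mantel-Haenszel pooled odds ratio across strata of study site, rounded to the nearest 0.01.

OR_MH = Σ(aᵢdᵢ/nᵢ) / Σ(bᵢcᵢ/nᵢ), where nᵢ is the stratum total.
Stratum 1 (Site A): n = 4231; a·d/n = 147·2412/4231 = 83.8015; b·c/n = 925·747/4231 = 163.3125
Stratum 2 (Site B): n = 2925; a·d/n = 349·611/2925 = 72.9022; b·c/n = 1534·431/2925 = 226.0356
OR_MH = (83.8015 + 72.9022) / (163.3125 + 226.0356) = 156.7037 / 389.3480 = 0.40248

0.40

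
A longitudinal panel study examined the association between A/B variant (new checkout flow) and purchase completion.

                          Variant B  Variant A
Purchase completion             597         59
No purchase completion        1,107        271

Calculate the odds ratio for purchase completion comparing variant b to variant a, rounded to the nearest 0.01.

Reading the table with exposure as columns: a = 597 (Variant B, case), b = 1107 (Variant B, non-case), c = 59 (Variant A, case), d = 271.
OR = (a·d)/(b·c) = (597 × 271) / (1107 × 59) = 161787 / 65313 = 2.47710
The odds of purchase completion are about 2.48 times as high in the variant b group.

2.48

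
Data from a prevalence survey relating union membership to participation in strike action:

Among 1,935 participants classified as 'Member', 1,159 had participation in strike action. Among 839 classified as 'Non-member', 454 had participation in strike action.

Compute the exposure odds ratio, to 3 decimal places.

1.267

From the description: a = 1159, b = 776, c = 454, d = 385.
OR = (a·d)/(b·c) = (1159 × 385) / (776 × 454) = 446215 / 352304 = 1.26656
The odds of participation in strike action are about 1.27 times as high in the member group.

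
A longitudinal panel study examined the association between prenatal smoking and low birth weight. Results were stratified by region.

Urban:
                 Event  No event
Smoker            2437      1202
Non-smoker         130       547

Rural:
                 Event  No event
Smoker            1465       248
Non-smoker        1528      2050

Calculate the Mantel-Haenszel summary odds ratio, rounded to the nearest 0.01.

OR_MH = Σ(aᵢdᵢ/nᵢ) / Σ(bᵢcᵢ/nᵢ), where nᵢ is the stratum total.
Stratum 1 (Urban): n = 4316; a·d/n = 2437·547/4316 = 308.8598; b·c/n = 1202·130/4316 = 36.2048
Stratum 2 (Rural): n = 5291; a·d/n = 1465·2050/5291 = 567.6148; b·c/n = 248·1528/5291 = 71.6205
OR_MH = (308.8598 + 567.6148) / (36.2048 + 71.6205) = 876.4746 / 107.8253 = 8.12865

8.13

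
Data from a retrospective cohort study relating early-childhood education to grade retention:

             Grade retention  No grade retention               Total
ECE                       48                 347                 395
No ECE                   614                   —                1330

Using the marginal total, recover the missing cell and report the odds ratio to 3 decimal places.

0.161

The missing cell is in the unexposed row: 1330 − 614 = 716.
So a = 48, b = 347, c = 614, d = 716.
OR = (a·d)/(b·c) = (48 × 716) / (347 × 614) = 34368 / 213058 = 0.16131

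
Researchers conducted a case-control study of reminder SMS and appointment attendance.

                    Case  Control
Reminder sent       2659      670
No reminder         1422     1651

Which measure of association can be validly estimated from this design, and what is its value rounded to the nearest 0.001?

4.608

Cells: a = 2659, b = 670, c = 1422, d = 1651.
This is a case-control study: participants were sampled on outcome status, so risks in the source population cannot be estimated directly — relative risk is not valid here. The odds ratio is the appropriate measure.
OR = (a·d)/(b·c) = (2659 × 1651) / (670 × 1422) = 4390009 / 952740 = 4.60777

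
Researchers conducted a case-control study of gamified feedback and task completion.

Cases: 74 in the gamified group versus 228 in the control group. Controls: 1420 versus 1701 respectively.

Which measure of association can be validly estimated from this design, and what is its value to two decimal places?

0.39

From the description: a = 74, b = 1420, c = 228, d = 1701.
This is a case-control study: participants were sampled on outcome status, so risks in the source population cannot be estimated directly — relative risk is not valid here. The odds ratio is the appropriate measure.
OR = (a·d)/(b·c) = (74 × 1701) / (1420 × 228) = 125874 / 323760 = 0.38879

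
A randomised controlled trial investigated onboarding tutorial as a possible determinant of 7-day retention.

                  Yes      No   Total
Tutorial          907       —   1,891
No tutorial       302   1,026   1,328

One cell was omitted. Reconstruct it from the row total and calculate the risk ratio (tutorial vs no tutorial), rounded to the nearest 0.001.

The missing cell is in the exposed row: 1891 − 907 = 984.
So a = 907, b = 984, c = 302, d = 1026.
RR = [a/(a+b)] / [c/(c+d)] = (907/1891) / (302/1328) = 0.47964/0.22741 = 2.10915

2.109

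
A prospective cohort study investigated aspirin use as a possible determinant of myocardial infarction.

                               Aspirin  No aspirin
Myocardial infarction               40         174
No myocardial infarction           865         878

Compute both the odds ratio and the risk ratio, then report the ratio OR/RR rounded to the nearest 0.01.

Reading the table with exposure as columns: a = 40 (Aspirin, case), b = 865 (Aspirin, non-case), c = 174 (No aspirin, case), d = 878.
OR = (40·878)/(865·174) = 35120/150510 = 0.23334
Risk in exposed = 40/905 = 0.04420; risk in unexposed = 174/1052 = 0.16540; RR = 0.26723
OR/RR = 0.23334 / 0.26723 = 0.87320
The outcome is not rare, so the OR lies further from 1 than the RR.

0.87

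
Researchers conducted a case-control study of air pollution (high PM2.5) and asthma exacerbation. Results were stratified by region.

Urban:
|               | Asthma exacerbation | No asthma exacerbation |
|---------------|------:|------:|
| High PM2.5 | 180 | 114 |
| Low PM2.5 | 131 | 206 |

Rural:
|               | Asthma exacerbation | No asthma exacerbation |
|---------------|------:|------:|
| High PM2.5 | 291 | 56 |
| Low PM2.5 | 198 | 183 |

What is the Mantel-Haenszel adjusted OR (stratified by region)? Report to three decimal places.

3.391

OR_MH = Σ(aᵢdᵢ/nᵢ) / Σ(bᵢcᵢ/nᵢ), where nᵢ is the stratum total.
Stratum 1 (Urban): n = 631; a·d/n = 180·206/631 = 58.7639; b·c/n = 114·131/631 = 23.6672
Stratum 2 (Rural): n = 728; a·d/n = 291·183/728 = 73.1497; b·c/n = 56·198/728 = 15.2308
OR_MH = (58.7639 + 73.1497) / (23.6672 + 15.2308) = 131.9136 / 38.8980 = 3.39127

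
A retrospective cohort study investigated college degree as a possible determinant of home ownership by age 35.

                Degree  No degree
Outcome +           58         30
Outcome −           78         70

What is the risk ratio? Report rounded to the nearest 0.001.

Reading the table with exposure as columns: a = 58 (Degree, case), b = 78 (Degree, non-case), c = 30 (No degree, case), d = 70.
Risk in exposed = 58/136 = 0.42647; risk in unexposed = 30/100 = 0.30000.
RR = 0.42647 / 0.30000 = 1.42157
The risk among the exposed is 1.42 times that among the unexposed.

1.422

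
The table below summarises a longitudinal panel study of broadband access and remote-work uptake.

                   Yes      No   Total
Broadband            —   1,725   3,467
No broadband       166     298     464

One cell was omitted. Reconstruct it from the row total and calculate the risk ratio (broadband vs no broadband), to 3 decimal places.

The missing cell is in the exposed row: 3467 − 1725 = 1742.
So a = 1742, b = 1725, c = 166, d = 298.
RR = [a/(a+b)] / [c/(c+d)] = (1742/3467) / (166/464) = 0.50245/0.35776 = 1.40444

1.404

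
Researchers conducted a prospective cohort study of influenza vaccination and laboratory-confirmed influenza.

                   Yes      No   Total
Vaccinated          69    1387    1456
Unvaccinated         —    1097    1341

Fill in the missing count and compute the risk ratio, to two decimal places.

0.26

The missing cell is in the unexposed row: 1341 − 1097 = 244.
So a = 69, b = 1387, c = 244, d = 1097.
RR = [a/(a+b)] / [c/(c+d)] = (69/1456) / (244/1341) = 0.04739/0.18195 = 0.26045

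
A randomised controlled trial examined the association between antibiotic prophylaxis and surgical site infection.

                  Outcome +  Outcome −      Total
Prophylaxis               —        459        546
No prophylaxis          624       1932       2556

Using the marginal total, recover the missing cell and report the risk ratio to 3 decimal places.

The missing cell is in the exposed row: 546 − 459 = 87.
So a = 87, b = 459, c = 624, d = 1932.
RR = [a/(a+b)] / [c/(c+d)] = (87/546) / (624/2556) = 0.15934/0.24413 = 0.65268

0.653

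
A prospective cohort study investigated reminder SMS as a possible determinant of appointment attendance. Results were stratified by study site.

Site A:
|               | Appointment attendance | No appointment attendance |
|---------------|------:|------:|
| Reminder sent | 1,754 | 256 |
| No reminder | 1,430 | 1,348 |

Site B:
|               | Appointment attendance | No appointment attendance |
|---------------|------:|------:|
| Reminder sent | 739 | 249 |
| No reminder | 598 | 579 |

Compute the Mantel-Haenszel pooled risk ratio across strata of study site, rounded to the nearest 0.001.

RR_MH = Σ(aᵢ·n₀ᵢ/nᵢ) / Σ(cᵢ·n₁ᵢ/nᵢ), with n₁ᵢ = aᵢ+bᵢ (exposed), n₀ᵢ = cᵢ+dᵢ (unexposed), nᵢ = n₁ᵢ+n₀ᵢ.
Stratum 1 (Site A): n₁ = 2010, n₀ = 2778, n = 4788; a·n₀/n = 1754·2778/4788 = 1017.6717; c·n₁/n = 1430·2010/4788 = 600.3133
Stratum 2 (Site B): n₁ = 988, n₀ = 1177, n = 2165; a·n₀/n = 739·1177/2165 = 401.7566; c·n₁/n = 598·988/2165 = 272.8979
RR_MH = (1017.6717 + 401.7566) / (600.3133 + 272.8979) = 1419.4283 / 873.2112 = 1.62553

1.626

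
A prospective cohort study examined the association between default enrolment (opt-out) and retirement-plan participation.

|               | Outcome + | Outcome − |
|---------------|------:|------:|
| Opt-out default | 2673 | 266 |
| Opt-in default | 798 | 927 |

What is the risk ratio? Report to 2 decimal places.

Cells: a = 2673, b = 266, c = 798, d = 927.
Risk in exposed = 2673/2939 = 0.90949; risk in unexposed = 798/1725 = 0.46261.
RR = 0.90949 / 0.46261 = 1.96601
The risk among the exposed is 1.97 times that among the unexposed.

1.97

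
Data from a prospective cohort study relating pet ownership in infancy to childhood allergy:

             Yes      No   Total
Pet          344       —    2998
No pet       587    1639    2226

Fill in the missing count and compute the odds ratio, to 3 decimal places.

0.362

The missing cell is in the exposed row: 2998 − 344 = 2654.
So a = 344, b = 2654, c = 587, d = 1639.
OR = (a·d)/(b·c) = (344 × 1639) / (2654 × 587) = 563816 / 1557898 = 0.36191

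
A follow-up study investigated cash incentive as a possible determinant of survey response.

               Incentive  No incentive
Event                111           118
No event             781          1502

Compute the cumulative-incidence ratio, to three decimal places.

1.708

Reading the table with exposure as columns: a = 111 (Incentive, case), b = 781 (Incentive, non-case), c = 118 (No incentive, case), d = 1502.
Risk in exposed = 111/892 = 0.12444; risk in unexposed = 118/1620 = 0.07284.
RR = 0.12444 / 0.07284 = 1.70841
The risk among the exposed is 1.71 times that among the unexposed.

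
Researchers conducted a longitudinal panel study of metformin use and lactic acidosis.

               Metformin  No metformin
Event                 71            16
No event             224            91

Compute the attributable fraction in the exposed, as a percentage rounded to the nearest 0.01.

37.87

Reading the table with exposure as columns: a = 71 (Metformin, case), b = 224 (Metformin, non-case), c = 16 (No metformin, case), d = 91.
Risk in exposed = 71/295 = 0.24068; risk in unexposed = 16/107 = 0.14953.
RR = 0.24068/0.14953 = 1.60953
AR% = (RR − 1)/RR × 100 = (1.60953 − 1)/1.60953 × 100 = 37.8702%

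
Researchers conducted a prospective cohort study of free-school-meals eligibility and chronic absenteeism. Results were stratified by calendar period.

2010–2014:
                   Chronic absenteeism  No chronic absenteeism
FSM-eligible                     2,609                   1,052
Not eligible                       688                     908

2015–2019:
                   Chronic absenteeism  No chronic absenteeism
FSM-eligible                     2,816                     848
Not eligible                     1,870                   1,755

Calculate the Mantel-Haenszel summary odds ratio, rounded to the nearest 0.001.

3.177

OR_MH = Σ(aᵢdᵢ/nᵢ) / Σ(bᵢcᵢ/nᵢ), where nᵢ is the stratum total.
Stratum 1 (2010–2014): n = 5257; a·d/n = 2609·908/5257 = 450.6319; b·c/n = 1052·688/5257 = 137.6785
Stratum 2 (2015–2019): n = 7289; a·d/n = 2816·1755/7289 = 678.0189; b·c/n = 848·1870/7289 = 217.5552
OR_MH = (450.6319 + 678.0189) / (137.6785 + 217.5552) = 1128.6509 / 355.2337 = 3.17721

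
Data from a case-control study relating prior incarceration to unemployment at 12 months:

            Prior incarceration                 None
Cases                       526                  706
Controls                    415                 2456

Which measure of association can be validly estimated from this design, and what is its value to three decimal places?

4.409

Reading the table with exposure as columns: a = 526 (Prior incarceration, case), b = 415 (Prior incarceration, non-case), c = 706 (None, case), d = 2456.
This is a case-control study: participants were sampled on outcome status, so risks in the source population cannot be estimated directly — relative risk is not valid here. The odds ratio is the appropriate measure.
OR = (a·d)/(b·c) = (526 × 2456) / (415 × 706) = 1291856 / 292990 = 4.40922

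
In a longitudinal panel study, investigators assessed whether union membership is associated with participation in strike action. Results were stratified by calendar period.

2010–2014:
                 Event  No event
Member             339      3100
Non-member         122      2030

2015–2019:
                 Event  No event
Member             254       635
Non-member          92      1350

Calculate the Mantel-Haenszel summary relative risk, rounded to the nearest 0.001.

2.612

RR_MH = Σ(aᵢ·n₀ᵢ/nᵢ) / Σ(cᵢ·n₁ᵢ/nᵢ), with n₁ᵢ = aᵢ+bᵢ (exposed), n₀ᵢ = cᵢ+dᵢ (unexposed), nᵢ = n₁ᵢ+n₀ᵢ.
Stratum 1 (2010–2014): n₁ = 3439, n₀ = 2152, n = 5591; a·n₀/n = 339·2152/5591 = 130.4826; c·n₁/n = 122·3439/5591 = 75.0417
Stratum 2 (2015–2019): n₁ = 889, n₀ = 1442, n = 2331; a·n₀/n = 254·1442/2331 = 157.1291; c·n₁/n = 92·889/2331 = 35.0871
RR_MH = (130.4826 + 157.1291) / (75.0417 + 35.0871) = 287.6117 / 110.1288 = 2.61159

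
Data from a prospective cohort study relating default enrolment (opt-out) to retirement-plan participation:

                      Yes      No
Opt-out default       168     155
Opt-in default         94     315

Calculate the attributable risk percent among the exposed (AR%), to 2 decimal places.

55.81

Cells: a = 168, b = 155, c = 94, d = 315.
Risk in exposed = 168/323 = 0.52012; risk in unexposed = 94/409 = 0.22983.
RR = 0.52012/0.22983 = 2.26309
AR% = (RR − 1)/RR × 100 = (2.26309 − 1)/2.26309 × 100 = 55.8127%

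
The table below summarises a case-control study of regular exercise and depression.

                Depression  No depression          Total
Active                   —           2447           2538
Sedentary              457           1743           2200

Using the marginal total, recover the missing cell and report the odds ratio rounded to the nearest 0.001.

0.142

The missing cell is in the exposed row: 2538 − 2447 = 91.
So a = 91, b = 2447, c = 457, d = 1743.
OR = (a·d)/(b·c) = (91 × 1743) / (2447 × 457) = 158613 / 1118279 = 0.14184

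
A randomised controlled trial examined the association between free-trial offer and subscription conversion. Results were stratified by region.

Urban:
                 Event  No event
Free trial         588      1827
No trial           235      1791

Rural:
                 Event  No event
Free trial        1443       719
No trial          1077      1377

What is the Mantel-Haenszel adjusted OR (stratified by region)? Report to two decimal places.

2.52

OR_MH = Σ(aᵢdᵢ/nᵢ) / Σ(bᵢcᵢ/nᵢ), where nᵢ is the stratum total.
Stratum 1 (Urban): n = 4441; a·d/n = 588·1791/4441 = 237.1331; b·c/n = 1827·235/4441 = 96.6776
Stratum 2 (Rural): n = 4616; a·d/n = 1443·1377/4616 = 430.4617; b·c/n = 719·1077/4616 = 167.7563
OR_MH = (237.1331 + 430.4617) / (96.6776 + 167.7563) = 667.5947 / 264.4338 = 2.52462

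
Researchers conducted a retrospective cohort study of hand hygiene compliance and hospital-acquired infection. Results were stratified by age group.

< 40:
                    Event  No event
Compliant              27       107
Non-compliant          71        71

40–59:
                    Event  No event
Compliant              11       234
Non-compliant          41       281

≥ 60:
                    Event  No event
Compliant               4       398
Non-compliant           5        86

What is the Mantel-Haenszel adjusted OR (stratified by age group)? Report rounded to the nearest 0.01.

OR_MH = Σ(aᵢdᵢ/nᵢ) / Σ(bᵢcᵢ/nᵢ), where nᵢ is the stratum total.
Stratum 1 (< 40): n = 276; a·d/n = 27·71/276 = 6.9457; b·c/n = 107·71/276 = 27.5254
Stratum 2 (40–59): n = 567; a·d/n = 11·281/567 = 5.4515; b·c/n = 234·41/567 = 16.9206
Stratum 3 (≥ 60): n = 493; a·d/n = 4·86/493 = 0.6978; b·c/n = 398·5/493 = 4.0365
OR_MH = (6.9457 + 5.4515 + 0.6978) / (27.5254 + 16.9206 + 4.0365) = 13.0949 / 48.4825 = 0.27010

0.27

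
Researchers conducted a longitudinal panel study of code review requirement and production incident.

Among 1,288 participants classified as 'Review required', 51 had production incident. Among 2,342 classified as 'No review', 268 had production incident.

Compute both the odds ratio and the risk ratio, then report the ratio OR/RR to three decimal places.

0.922

From the description: a = 51, b = 1237, c = 268, d = 2074.
OR = (51·2074)/(1237·268) = 105774/331516 = 0.31906
Risk in exposed = 51/1288 = 0.03960; risk in unexposed = 268/2342 = 0.11443; RR = 0.34602
OR/RR = 0.31906 / 0.34602 = 0.92208
The outcome is not rare, so the OR lies further from 1 than the RR.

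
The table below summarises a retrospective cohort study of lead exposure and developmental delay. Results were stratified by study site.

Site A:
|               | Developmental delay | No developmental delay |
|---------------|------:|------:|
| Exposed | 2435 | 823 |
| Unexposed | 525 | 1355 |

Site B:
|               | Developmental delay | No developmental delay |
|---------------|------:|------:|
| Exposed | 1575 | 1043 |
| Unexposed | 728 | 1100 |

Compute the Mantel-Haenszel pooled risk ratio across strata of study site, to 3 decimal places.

2.020

RR_MH = Σ(aᵢ·n₀ᵢ/nᵢ) / Σ(cᵢ·n₁ᵢ/nᵢ), with n₁ᵢ = aᵢ+bᵢ (exposed), n₀ᵢ = cᵢ+dᵢ (unexposed), nᵢ = n₁ᵢ+n₀ᵢ.
Stratum 1 (Site A): n₁ = 3258, n₀ = 1880, n = 5138; a·n₀/n = 2435·1880/5138 = 890.9692; c·n₁/n = 525·3258/5138 = 332.9019
Stratum 2 (Site B): n₁ = 2618, n₀ = 1828, n = 4446; a·n₀/n = 1575·1828/4446 = 647.5709; c·n₁/n = 728·2618/4446 = 428.6784
RR_MH = (890.9692 + 647.5709) / (332.9019 + 428.6784) = 1538.5401 / 761.5803 = 2.02019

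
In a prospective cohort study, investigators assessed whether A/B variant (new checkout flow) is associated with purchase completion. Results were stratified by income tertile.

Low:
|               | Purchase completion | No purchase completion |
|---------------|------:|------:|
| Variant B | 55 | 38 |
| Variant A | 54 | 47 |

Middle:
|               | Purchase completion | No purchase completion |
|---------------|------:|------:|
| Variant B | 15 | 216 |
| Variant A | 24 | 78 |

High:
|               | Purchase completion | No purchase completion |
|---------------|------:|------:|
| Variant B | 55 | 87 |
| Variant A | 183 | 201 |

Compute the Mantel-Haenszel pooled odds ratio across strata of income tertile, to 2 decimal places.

OR_MH = Σ(aᵢdᵢ/nᵢ) / Σ(bᵢcᵢ/nᵢ), where nᵢ is the stratum total.
Stratum 1 (Low): n = 194; a·d/n = 55·47/194 = 13.3247; b·c/n = 38·54/194 = 10.5773
Stratum 2 (Middle): n = 333; a·d/n = 15·78/333 = 3.5135; b·c/n = 216·24/333 = 15.5676
Stratum 3 (High): n = 526; a·d/n = 55·201/526 = 21.0171; b·c/n = 87·183/526 = 30.2681
OR_MH = (13.3247 + 3.5135 + 21.0171) / (10.5773 + 15.5676 + 30.2681) = 37.8554 / 56.4129 = 0.67104

0.67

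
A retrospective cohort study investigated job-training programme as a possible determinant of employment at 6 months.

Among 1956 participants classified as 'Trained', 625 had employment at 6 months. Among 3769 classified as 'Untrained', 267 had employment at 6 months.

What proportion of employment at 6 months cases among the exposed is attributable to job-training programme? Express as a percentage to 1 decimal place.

77.8

From the description: a = 625, b = 1331, c = 267, d = 3502.
Risk in exposed = 625/1956 = 0.31953; risk in unexposed = 267/3769 = 0.07084.
RR = 0.31953/0.07084 = 4.51051
AR% = (RR − 1)/RR × 100 = (4.51051 − 1)/4.51051 × 100 = 77.8296%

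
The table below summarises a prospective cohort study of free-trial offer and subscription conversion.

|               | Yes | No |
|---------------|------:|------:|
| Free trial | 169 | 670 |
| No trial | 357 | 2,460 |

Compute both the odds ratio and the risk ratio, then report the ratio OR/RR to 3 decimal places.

1.094

Cells: a = 169, b = 670, c = 357, d = 2460.
OR = (169·2460)/(670·357) = 415740/239190 = 1.73812
Risk in exposed = 169/839 = 0.20143; risk in unexposed = 357/2817 = 0.12673; RR = 1.58944
OR/RR = 1.73812 / 1.58944 = 1.09354
The outcome is not rare, so the OR lies further from 1 than the RR.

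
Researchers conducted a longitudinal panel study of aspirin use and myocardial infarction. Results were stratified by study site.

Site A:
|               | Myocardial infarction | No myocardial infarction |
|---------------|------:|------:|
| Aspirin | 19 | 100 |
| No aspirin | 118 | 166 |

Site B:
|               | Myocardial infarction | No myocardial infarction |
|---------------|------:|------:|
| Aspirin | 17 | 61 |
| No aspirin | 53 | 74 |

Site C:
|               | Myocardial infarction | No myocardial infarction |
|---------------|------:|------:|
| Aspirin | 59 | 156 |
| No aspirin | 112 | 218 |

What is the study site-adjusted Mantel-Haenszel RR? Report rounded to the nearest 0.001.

RR_MH = Σ(aᵢ·n₀ᵢ/nᵢ) / Σ(cᵢ·n₁ᵢ/nᵢ), with n₁ᵢ = aᵢ+bᵢ (exposed), n₀ᵢ = cᵢ+dᵢ (unexposed), nᵢ = n₁ᵢ+n₀ᵢ.
Stratum 1 (Site A): n₁ = 119, n₀ = 284, n = 403; a·n₀/n = 19·284/403 = 13.3896; c·n₁/n = 118·119/403 = 34.8437
Stratum 2 (Site B): n₁ = 78, n₀ = 127, n = 205; a·n₀/n = 17·127/205 = 10.5317; c·n₁/n = 53·78/205 = 20.1659
Stratum 3 (Site C): n₁ = 215, n₀ = 330, n = 545; a·n₀/n = 59·330/545 = 35.7248; c·n₁/n = 112·215/545 = 44.1835
RR_MH = (13.3896 + 10.5317 + 35.7248) / (34.8437 + 20.1659 + 44.1835) = 59.6461 / 99.1930 = 0.60131

0.601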